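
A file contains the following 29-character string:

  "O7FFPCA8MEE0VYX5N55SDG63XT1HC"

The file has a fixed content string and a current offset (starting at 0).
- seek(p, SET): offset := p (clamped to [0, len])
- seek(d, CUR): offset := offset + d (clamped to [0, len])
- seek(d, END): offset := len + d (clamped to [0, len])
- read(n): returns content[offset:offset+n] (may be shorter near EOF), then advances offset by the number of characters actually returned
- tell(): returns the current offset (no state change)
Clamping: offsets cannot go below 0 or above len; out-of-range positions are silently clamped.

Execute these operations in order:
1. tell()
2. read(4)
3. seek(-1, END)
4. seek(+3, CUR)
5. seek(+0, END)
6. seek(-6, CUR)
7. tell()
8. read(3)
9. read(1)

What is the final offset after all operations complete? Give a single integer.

Answer: 27

Derivation:
After 1 (tell()): offset=0
After 2 (read(4)): returned 'O7FF', offset=4
After 3 (seek(-1, END)): offset=28
After 4 (seek(+3, CUR)): offset=29
After 5 (seek(+0, END)): offset=29
After 6 (seek(-6, CUR)): offset=23
After 7 (tell()): offset=23
After 8 (read(3)): returned '3XT', offset=26
After 9 (read(1)): returned '1', offset=27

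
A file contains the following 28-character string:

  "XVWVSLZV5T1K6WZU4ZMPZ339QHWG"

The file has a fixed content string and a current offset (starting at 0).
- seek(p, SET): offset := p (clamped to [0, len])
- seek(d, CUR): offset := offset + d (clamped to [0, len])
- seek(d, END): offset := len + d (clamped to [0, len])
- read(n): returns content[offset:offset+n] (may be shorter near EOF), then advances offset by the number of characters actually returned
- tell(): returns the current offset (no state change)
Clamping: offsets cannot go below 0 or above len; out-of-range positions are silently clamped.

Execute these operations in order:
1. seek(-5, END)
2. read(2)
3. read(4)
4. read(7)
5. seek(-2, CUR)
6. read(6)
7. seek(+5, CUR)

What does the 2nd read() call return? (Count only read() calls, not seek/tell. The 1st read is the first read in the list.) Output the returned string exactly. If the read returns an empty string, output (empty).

Answer: HWG

Derivation:
After 1 (seek(-5, END)): offset=23
After 2 (read(2)): returned '9Q', offset=25
After 3 (read(4)): returned 'HWG', offset=28
After 4 (read(7)): returned '', offset=28
After 5 (seek(-2, CUR)): offset=26
After 6 (read(6)): returned 'WG', offset=28
After 7 (seek(+5, CUR)): offset=28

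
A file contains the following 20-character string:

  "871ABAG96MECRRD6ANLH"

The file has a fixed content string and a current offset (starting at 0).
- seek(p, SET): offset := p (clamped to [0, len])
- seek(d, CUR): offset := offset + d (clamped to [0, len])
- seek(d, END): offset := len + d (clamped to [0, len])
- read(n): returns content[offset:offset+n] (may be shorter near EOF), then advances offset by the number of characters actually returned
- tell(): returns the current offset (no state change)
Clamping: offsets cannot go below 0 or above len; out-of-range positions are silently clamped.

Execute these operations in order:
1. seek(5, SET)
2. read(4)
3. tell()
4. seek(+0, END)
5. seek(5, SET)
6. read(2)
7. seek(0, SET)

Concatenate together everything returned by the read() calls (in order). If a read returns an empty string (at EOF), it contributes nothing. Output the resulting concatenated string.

Answer: AG96AG

Derivation:
After 1 (seek(5, SET)): offset=5
After 2 (read(4)): returned 'AG96', offset=9
After 3 (tell()): offset=9
After 4 (seek(+0, END)): offset=20
After 5 (seek(5, SET)): offset=5
After 6 (read(2)): returned 'AG', offset=7
After 7 (seek(0, SET)): offset=0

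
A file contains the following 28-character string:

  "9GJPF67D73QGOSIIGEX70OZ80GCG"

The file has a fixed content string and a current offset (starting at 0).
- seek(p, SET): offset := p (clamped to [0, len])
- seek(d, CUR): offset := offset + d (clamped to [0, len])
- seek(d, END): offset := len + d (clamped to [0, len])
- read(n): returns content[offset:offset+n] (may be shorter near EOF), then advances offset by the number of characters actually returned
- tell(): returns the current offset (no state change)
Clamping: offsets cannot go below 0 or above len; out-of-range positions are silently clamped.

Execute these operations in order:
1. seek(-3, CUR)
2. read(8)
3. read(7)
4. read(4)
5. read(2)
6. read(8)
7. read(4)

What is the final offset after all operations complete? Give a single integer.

Answer: 28

Derivation:
After 1 (seek(-3, CUR)): offset=0
After 2 (read(8)): returned '9GJPF67D', offset=8
After 3 (read(7)): returned '73QGOSI', offset=15
After 4 (read(4)): returned 'IGEX', offset=19
After 5 (read(2)): returned '70', offset=21
After 6 (read(8)): returned 'OZ80GCG', offset=28
After 7 (read(4)): returned '', offset=28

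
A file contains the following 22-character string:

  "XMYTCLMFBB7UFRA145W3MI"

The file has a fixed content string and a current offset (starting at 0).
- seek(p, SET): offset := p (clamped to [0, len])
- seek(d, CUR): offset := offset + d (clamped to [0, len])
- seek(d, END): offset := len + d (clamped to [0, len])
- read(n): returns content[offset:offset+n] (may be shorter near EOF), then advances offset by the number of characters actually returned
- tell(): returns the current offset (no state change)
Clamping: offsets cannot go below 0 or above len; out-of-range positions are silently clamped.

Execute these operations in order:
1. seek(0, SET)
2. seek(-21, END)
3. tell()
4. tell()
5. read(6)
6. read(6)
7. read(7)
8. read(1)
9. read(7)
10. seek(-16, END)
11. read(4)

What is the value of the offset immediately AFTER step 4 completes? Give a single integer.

Answer: 1

Derivation:
After 1 (seek(0, SET)): offset=0
After 2 (seek(-21, END)): offset=1
After 3 (tell()): offset=1
After 4 (tell()): offset=1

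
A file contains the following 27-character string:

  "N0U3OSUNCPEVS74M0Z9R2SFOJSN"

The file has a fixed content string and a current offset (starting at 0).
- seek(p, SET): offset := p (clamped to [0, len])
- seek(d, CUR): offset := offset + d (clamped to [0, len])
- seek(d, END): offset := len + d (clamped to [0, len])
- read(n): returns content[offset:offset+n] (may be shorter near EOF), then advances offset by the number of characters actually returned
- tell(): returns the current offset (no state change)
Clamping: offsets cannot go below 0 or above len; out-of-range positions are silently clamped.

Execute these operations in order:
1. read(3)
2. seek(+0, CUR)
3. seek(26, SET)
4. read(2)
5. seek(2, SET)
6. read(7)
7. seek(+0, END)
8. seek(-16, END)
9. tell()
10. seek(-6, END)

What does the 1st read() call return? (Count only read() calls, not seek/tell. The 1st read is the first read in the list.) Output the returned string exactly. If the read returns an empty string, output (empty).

After 1 (read(3)): returned 'N0U', offset=3
After 2 (seek(+0, CUR)): offset=3
After 3 (seek(26, SET)): offset=26
After 4 (read(2)): returned 'N', offset=27
After 5 (seek(2, SET)): offset=2
After 6 (read(7)): returned 'U3OSUNC', offset=9
After 7 (seek(+0, END)): offset=27
After 8 (seek(-16, END)): offset=11
After 9 (tell()): offset=11
After 10 (seek(-6, END)): offset=21

Answer: N0U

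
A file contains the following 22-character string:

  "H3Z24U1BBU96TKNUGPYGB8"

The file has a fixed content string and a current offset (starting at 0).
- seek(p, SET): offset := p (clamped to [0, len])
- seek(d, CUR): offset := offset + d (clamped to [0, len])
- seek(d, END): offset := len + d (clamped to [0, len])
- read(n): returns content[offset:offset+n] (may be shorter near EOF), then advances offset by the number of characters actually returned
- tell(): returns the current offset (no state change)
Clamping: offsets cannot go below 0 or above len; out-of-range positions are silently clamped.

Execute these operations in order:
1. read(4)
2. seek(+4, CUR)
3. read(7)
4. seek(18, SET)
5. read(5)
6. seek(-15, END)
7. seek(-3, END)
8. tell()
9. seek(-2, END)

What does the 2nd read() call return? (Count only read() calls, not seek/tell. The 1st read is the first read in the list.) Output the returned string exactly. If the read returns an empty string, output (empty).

After 1 (read(4)): returned 'H3Z2', offset=4
After 2 (seek(+4, CUR)): offset=8
After 3 (read(7)): returned 'BU96TKN', offset=15
After 4 (seek(18, SET)): offset=18
After 5 (read(5)): returned 'YGB8', offset=22
After 6 (seek(-15, END)): offset=7
After 7 (seek(-3, END)): offset=19
After 8 (tell()): offset=19
After 9 (seek(-2, END)): offset=20

Answer: BU96TKN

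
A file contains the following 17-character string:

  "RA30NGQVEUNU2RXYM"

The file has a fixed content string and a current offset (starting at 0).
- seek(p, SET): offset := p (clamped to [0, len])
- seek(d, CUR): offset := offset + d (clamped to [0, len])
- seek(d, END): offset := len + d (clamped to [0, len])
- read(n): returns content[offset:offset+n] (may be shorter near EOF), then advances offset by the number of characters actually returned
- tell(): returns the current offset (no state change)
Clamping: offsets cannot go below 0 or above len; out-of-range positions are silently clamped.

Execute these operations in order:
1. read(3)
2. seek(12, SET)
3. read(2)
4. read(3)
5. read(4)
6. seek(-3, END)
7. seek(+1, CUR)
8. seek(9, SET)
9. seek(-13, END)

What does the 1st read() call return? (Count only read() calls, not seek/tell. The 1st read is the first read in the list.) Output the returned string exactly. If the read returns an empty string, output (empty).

Answer: RA3

Derivation:
After 1 (read(3)): returned 'RA3', offset=3
After 2 (seek(12, SET)): offset=12
After 3 (read(2)): returned '2R', offset=14
After 4 (read(3)): returned 'XYM', offset=17
After 5 (read(4)): returned '', offset=17
After 6 (seek(-3, END)): offset=14
After 7 (seek(+1, CUR)): offset=15
After 8 (seek(9, SET)): offset=9
After 9 (seek(-13, END)): offset=4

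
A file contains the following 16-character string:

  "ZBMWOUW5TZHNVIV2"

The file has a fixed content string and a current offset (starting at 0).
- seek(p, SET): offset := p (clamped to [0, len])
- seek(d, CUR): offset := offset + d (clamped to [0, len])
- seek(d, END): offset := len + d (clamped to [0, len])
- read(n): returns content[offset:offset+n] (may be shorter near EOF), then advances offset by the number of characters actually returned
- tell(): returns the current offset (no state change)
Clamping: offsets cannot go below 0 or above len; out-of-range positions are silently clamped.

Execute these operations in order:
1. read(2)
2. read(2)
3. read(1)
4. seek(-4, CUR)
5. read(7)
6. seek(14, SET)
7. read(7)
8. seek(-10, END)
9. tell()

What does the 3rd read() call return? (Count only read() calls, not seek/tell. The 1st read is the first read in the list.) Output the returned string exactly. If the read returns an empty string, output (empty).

Answer: O

Derivation:
After 1 (read(2)): returned 'ZB', offset=2
After 2 (read(2)): returned 'MW', offset=4
After 3 (read(1)): returned 'O', offset=5
After 4 (seek(-4, CUR)): offset=1
After 5 (read(7)): returned 'BMWOUW5', offset=8
After 6 (seek(14, SET)): offset=14
After 7 (read(7)): returned 'V2', offset=16
After 8 (seek(-10, END)): offset=6
After 9 (tell()): offset=6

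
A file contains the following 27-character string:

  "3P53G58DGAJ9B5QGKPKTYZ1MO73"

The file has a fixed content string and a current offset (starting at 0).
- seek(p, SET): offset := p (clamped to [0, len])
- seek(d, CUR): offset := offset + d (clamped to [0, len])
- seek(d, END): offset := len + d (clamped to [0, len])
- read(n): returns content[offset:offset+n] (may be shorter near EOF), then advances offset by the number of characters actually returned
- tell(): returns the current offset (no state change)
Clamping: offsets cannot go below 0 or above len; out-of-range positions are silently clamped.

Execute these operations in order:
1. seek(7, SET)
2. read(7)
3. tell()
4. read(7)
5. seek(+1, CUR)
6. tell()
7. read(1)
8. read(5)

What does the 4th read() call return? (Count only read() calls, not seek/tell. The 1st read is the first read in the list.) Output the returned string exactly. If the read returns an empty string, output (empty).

After 1 (seek(7, SET)): offset=7
After 2 (read(7)): returned 'DGAJ9B5', offset=14
After 3 (tell()): offset=14
After 4 (read(7)): returned 'QGKPKTY', offset=21
After 5 (seek(+1, CUR)): offset=22
After 6 (tell()): offset=22
After 7 (read(1)): returned '1', offset=23
After 8 (read(5)): returned 'MO73', offset=27

Answer: MO73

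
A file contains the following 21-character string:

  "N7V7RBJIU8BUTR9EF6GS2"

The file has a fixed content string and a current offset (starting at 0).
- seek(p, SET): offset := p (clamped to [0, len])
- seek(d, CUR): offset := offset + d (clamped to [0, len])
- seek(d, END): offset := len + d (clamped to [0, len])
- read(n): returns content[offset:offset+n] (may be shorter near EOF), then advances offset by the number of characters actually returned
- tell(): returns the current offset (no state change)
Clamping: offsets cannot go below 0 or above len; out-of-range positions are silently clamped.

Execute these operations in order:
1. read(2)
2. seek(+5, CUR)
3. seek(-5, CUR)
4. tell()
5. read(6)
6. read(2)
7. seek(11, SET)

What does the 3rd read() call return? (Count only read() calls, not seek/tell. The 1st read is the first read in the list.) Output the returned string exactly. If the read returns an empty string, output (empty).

Answer: U8

Derivation:
After 1 (read(2)): returned 'N7', offset=2
After 2 (seek(+5, CUR)): offset=7
After 3 (seek(-5, CUR)): offset=2
After 4 (tell()): offset=2
After 5 (read(6)): returned 'V7RBJI', offset=8
After 6 (read(2)): returned 'U8', offset=10
After 7 (seek(11, SET)): offset=11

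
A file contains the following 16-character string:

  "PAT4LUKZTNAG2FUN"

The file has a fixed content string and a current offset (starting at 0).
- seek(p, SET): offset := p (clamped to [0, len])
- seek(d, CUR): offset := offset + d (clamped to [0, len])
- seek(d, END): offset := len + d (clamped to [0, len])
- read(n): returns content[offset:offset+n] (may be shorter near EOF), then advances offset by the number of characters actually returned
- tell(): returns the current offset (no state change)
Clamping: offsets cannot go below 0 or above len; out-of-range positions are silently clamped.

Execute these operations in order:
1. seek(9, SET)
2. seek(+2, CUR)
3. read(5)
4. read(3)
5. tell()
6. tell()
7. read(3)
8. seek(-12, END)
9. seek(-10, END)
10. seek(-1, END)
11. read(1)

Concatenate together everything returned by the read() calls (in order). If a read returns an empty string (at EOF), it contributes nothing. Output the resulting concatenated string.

Answer: G2FUNN

Derivation:
After 1 (seek(9, SET)): offset=9
After 2 (seek(+2, CUR)): offset=11
After 3 (read(5)): returned 'G2FUN', offset=16
After 4 (read(3)): returned '', offset=16
After 5 (tell()): offset=16
After 6 (tell()): offset=16
After 7 (read(3)): returned '', offset=16
After 8 (seek(-12, END)): offset=4
After 9 (seek(-10, END)): offset=6
After 10 (seek(-1, END)): offset=15
After 11 (read(1)): returned 'N', offset=16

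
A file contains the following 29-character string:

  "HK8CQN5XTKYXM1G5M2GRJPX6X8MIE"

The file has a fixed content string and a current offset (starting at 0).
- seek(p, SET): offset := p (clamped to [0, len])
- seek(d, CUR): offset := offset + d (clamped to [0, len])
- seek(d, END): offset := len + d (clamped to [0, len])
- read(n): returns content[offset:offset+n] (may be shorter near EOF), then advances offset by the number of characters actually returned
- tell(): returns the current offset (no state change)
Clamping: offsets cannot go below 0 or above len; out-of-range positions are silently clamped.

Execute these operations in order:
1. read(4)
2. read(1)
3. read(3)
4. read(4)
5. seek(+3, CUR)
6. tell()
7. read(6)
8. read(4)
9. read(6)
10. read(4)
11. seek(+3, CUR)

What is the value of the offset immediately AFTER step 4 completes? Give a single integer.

After 1 (read(4)): returned 'HK8C', offset=4
After 2 (read(1)): returned 'Q', offset=5
After 3 (read(3)): returned 'N5X', offset=8
After 4 (read(4)): returned 'TKYX', offset=12

Answer: 12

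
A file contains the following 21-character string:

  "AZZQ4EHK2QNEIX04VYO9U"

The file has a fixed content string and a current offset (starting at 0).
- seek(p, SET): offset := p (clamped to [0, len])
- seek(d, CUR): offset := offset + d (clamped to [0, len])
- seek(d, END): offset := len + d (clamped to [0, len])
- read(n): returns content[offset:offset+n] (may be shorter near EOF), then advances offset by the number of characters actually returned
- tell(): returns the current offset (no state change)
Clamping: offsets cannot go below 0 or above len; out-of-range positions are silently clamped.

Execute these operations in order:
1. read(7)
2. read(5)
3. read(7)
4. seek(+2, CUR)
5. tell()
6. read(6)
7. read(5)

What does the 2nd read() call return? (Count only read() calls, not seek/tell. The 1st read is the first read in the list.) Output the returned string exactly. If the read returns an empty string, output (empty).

After 1 (read(7)): returned 'AZZQ4EH', offset=7
After 2 (read(5)): returned 'K2QNE', offset=12
After 3 (read(7)): returned 'IX04VYO', offset=19
After 4 (seek(+2, CUR)): offset=21
After 5 (tell()): offset=21
After 6 (read(6)): returned '', offset=21
After 7 (read(5)): returned '', offset=21

Answer: K2QNE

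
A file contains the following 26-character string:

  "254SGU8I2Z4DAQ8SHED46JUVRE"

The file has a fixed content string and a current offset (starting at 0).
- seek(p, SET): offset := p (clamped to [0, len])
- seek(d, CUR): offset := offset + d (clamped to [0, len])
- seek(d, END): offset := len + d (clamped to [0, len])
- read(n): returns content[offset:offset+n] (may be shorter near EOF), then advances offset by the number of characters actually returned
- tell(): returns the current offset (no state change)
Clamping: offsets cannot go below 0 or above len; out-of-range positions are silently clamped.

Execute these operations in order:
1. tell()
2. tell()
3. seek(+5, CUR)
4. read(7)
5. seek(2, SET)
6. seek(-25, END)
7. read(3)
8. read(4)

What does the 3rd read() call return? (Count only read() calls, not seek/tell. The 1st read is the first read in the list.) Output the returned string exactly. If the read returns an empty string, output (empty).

After 1 (tell()): offset=0
After 2 (tell()): offset=0
After 3 (seek(+5, CUR)): offset=5
After 4 (read(7)): returned 'U8I2Z4D', offset=12
After 5 (seek(2, SET)): offset=2
After 6 (seek(-25, END)): offset=1
After 7 (read(3)): returned '54S', offset=4
After 8 (read(4)): returned 'GU8I', offset=8

Answer: GU8I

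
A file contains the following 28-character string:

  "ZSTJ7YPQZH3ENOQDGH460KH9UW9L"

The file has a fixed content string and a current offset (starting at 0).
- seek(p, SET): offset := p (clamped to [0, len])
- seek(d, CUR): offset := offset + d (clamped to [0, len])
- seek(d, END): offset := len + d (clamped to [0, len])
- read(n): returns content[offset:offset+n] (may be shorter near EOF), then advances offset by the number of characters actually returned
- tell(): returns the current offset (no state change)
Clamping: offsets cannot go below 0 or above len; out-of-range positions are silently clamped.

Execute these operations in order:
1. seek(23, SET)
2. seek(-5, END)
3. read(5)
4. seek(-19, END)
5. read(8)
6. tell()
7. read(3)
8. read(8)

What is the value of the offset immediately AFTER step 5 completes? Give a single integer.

After 1 (seek(23, SET)): offset=23
After 2 (seek(-5, END)): offset=23
After 3 (read(5)): returned '9UW9L', offset=28
After 4 (seek(-19, END)): offset=9
After 5 (read(8)): returned 'H3ENOQDG', offset=17

Answer: 17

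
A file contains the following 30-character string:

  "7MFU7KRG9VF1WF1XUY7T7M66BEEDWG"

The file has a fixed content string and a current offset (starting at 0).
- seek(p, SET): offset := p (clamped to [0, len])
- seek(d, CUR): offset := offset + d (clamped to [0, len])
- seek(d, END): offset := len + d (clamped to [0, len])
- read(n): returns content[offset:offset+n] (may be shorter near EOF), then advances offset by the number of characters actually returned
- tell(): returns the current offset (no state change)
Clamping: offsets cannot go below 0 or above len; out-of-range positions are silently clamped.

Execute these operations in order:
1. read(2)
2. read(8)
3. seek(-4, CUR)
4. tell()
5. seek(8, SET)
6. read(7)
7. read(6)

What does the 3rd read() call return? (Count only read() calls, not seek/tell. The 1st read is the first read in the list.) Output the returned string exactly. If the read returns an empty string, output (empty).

Answer: 9VF1WF1

Derivation:
After 1 (read(2)): returned '7M', offset=2
After 2 (read(8)): returned 'FU7KRG9V', offset=10
After 3 (seek(-4, CUR)): offset=6
After 4 (tell()): offset=6
After 5 (seek(8, SET)): offset=8
After 6 (read(7)): returned '9VF1WF1', offset=15
After 7 (read(6)): returned 'XUY7T7', offset=21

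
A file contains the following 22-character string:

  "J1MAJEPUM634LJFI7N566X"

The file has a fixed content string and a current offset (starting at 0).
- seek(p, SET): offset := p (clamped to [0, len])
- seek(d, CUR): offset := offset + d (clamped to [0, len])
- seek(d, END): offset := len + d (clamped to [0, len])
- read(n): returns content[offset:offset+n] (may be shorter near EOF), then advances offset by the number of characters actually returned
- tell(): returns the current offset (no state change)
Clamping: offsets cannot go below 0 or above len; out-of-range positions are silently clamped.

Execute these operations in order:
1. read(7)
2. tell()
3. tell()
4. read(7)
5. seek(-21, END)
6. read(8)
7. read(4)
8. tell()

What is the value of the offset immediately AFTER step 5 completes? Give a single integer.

After 1 (read(7)): returned 'J1MAJEP', offset=7
After 2 (tell()): offset=7
After 3 (tell()): offset=7
After 4 (read(7)): returned 'UM634LJ', offset=14
After 5 (seek(-21, END)): offset=1

Answer: 1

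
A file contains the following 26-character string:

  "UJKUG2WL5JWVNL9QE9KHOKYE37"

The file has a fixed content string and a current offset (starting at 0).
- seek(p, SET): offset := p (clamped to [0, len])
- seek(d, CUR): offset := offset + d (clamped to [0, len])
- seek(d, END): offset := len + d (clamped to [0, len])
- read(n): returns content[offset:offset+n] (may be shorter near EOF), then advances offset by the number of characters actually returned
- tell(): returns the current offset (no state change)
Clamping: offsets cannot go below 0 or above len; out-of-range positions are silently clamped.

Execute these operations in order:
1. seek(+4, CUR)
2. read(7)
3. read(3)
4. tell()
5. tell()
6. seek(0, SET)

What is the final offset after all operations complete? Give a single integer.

After 1 (seek(+4, CUR)): offset=4
After 2 (read(7)): returned 'G2WL5JW', offset=11
After 3 (read(3)): returned 'VNL', offset=14
After 4 (tell()): offset=14
After 5 (tell()): offset=14
After 6 (seek(0, SET)): offset=0

Answer: 0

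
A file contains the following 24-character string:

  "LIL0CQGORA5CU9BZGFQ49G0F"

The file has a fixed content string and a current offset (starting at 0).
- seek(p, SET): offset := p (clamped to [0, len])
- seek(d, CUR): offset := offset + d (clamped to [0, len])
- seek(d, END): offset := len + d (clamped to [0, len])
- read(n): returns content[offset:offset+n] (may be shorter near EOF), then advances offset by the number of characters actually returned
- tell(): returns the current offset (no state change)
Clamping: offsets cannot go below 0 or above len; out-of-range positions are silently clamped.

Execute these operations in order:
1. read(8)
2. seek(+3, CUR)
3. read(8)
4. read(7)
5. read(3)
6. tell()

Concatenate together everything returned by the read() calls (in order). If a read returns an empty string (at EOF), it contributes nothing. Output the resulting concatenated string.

Answer: LIL0CQGOCU9BZGFQ49G0F

Derivation:
After 1 (read(8)): returned 'LIL0CQGO', offset=8
After 2 (seek(+3, CUR)): offset=11
After 3 (read(8)): returned 'CU9BZGFQ', offset=19
After 4 (read(7)): returned '49G0F', offset=24
After 5 (read(3)): returned '', offset=24
After 6 (tell()): offset=24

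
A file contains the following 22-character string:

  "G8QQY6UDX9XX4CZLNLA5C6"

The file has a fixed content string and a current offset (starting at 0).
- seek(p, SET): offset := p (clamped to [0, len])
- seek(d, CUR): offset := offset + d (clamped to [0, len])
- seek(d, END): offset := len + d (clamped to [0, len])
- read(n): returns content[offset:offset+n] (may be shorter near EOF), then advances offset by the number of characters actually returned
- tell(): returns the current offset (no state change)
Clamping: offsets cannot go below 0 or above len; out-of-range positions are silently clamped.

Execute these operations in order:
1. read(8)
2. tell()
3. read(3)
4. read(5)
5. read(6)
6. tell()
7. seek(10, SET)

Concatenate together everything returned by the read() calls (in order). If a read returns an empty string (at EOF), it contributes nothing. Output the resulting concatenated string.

After 1 (read(8)): returned 'G8QQY6UD', offset=8
After 2 (tell()): offset=8
After 3 (read(3)): returned 'X9X', offset=11
After 4 (read(5)): returned 'X4CZL', offset=16
After 5 (read(6)): returned 'NLA5C6', offset=22
After 6 (tell()): offset=22
After 7 (seek(10, SET)): offset=10

Answer: G8QQY6UDX9XX4CZLNLA5C6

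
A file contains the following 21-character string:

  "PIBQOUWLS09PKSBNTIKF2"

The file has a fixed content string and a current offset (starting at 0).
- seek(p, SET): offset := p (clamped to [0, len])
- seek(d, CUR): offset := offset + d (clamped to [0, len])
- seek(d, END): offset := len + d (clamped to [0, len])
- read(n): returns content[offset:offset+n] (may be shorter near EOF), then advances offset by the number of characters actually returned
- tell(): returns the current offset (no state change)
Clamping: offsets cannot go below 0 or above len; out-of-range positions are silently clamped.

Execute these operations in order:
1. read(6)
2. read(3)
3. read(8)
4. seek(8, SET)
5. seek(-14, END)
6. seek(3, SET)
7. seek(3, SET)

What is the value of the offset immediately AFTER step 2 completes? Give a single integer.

Answer: 9

Derivation:
After 1 (read(6)): returned 'PIBQOU', offset=6
After 2 (read(3)): returned 'WLS', offset=9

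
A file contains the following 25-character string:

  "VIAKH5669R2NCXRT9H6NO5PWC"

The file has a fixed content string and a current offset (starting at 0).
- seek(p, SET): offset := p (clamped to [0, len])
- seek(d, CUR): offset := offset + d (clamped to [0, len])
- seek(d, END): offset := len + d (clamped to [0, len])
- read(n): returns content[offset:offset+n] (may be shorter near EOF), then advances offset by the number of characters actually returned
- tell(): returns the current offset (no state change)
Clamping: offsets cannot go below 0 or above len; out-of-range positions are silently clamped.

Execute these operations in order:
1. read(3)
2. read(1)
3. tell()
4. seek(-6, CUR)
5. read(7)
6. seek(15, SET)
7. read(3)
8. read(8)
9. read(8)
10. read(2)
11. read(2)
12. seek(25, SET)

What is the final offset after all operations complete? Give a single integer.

Answer: 25

Derivation:
After 1 (read(3)): returned 'VIA', offset=3
After 2 (read(1)): returned 'K', offset=4
After 3 (tell()): offset=4
After 4 (seek(-6, CUR)): offset=0
After 5 (read(7)): returned 'VIAKH56', offset=7
After 6 (seek(15, SET)): offset=15
After 7 (read(3)): returned 'T9H', offset=18
After 8 (read(8)): returned '6NO5PWC', offset=25
After 9 (read(8)): returned '', offset=25
After 10 (read(2)): returned '', offset=25
After 11 (read(2)): returned '', offset=25
After 12 (seek(25, SET)): offset=25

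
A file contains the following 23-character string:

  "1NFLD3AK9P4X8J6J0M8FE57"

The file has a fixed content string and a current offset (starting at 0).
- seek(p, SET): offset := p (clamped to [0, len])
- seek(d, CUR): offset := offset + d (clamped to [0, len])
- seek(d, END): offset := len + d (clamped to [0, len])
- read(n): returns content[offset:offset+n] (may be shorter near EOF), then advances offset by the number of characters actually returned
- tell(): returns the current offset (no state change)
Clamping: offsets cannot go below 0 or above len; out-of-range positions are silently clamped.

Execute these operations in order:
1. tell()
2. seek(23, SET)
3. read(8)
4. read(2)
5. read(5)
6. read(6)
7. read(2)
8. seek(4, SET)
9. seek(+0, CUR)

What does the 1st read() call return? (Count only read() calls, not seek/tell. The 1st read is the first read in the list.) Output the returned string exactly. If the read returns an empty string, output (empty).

After 1 (tell()): offset=0
After 2 (seek(23, SET)): offset=23
After 3 (read(8)): returned '', offset=23
After 4 (read(2)): returned '', offset=23
After 5 (read(5)): returned '', offset=23
After 6 (read(6)): returned '', offset=23
After 7 (read(2)): returned '', offset=23
After 8 (seek(4, SET)): offset=4
After 9 (seek(+0, CUR)): offset=4

Answer: (empty)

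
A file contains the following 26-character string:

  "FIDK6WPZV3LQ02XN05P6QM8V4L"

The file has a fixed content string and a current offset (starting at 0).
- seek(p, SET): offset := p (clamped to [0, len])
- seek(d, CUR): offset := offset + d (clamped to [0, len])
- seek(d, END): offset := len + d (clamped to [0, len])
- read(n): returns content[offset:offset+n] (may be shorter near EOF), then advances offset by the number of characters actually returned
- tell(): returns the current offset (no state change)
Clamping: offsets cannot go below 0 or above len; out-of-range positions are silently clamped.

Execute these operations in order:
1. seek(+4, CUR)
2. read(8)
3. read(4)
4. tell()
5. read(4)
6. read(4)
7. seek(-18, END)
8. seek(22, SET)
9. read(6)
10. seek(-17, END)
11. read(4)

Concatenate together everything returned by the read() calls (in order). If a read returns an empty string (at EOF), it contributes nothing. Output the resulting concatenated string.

Answer: 6WPZV3LQ02XN05P6QM8V8V4L3LQ0

Derivation:
After 1 (seek(+4, CUR)): offset=4
After 2 (read(8)): returned '6WPZV3LQ', offset=12
After 3 (read(4)): returned '02XN', offset=16
After 4 (tell()): offset=16
After 5 (read(4)): returned '05P6', offset=20
After 6 (read(4)): returned 'QM8V', offset=24
After 7 (seek(-18, END)): offset=8
After 8 (seek(22, SET)): offset=22
After 9 (read(6)): returned '8V4L', offset=26
After 10 (seek(-17, END)): offset=9
After 11 (read(4)): returned '3LQ0', offset=13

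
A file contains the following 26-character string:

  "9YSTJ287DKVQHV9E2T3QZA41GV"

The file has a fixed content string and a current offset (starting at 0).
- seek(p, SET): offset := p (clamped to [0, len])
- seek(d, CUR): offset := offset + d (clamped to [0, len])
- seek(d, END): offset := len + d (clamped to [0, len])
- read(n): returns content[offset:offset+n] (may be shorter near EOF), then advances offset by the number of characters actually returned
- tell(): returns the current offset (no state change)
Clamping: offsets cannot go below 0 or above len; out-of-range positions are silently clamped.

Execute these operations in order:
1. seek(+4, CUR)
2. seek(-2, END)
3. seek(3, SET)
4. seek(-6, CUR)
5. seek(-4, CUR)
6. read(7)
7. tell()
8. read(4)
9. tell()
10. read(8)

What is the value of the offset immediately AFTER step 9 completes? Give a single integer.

After 1 (seek(+4, CUR)): offset=4
After 2 (seek(-2, END)): offset=24
After 3 (seek(3, SET)): offset=3
After 4 (seek(-6, CUR)): offset=0
After 5 (seek(-4, CUR)): offset=0
After 6 (read(7)): returned '9YSTJ28', offset=7
After 7 (tell()): offset=7
After 8 (read(4)): returned '7DKV', offset=11
After 9 (tell()): offset=11

Answer: 11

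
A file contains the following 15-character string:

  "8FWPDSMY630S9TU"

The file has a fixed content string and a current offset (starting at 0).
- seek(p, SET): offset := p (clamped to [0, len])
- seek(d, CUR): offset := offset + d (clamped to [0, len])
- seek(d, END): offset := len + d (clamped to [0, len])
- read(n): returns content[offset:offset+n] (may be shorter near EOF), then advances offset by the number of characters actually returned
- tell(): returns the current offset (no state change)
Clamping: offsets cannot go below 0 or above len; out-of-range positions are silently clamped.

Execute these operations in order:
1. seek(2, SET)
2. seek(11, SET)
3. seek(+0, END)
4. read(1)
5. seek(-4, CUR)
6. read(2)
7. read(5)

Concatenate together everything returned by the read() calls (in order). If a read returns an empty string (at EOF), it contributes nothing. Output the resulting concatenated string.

After 1 (seek(2, SET)): offset=2
After 2 (seek(11, SET)): offset=11
After 3 (seek(+0, END)): offset=15
After 4 (read(1)): returned '', offset=15
After 5 (seek(-4, CUR)): offset=11
After 6 (read(2)): returned 'S9', offset=13
After 7 (read(5)): returned 'TU', offset=15

Answer: S9TU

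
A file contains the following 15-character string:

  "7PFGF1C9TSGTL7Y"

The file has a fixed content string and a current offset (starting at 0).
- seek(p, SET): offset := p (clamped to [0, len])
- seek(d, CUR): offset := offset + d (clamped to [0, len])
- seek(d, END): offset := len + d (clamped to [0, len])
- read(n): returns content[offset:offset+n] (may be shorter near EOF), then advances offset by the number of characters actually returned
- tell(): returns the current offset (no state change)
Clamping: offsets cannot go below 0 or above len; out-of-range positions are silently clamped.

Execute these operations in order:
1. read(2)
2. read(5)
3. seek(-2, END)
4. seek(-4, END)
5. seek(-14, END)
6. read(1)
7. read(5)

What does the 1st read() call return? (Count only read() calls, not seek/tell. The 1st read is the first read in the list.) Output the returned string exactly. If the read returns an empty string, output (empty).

Answer: 7P

Derivation:
After 1 (read(2)): returned '7P', offset=2
After 2 (read(5)): returned 'FGF1C', offset=7
After 3 (seek(-2, END)): offset=13
After 4 (seek(-4, END)): offset=11
After 5 (seek(-14, END)): offset=1
After 6 (read(1)): returned 'P', offset=2
After 7 (read(5)): returned 'FGF1C', offset=7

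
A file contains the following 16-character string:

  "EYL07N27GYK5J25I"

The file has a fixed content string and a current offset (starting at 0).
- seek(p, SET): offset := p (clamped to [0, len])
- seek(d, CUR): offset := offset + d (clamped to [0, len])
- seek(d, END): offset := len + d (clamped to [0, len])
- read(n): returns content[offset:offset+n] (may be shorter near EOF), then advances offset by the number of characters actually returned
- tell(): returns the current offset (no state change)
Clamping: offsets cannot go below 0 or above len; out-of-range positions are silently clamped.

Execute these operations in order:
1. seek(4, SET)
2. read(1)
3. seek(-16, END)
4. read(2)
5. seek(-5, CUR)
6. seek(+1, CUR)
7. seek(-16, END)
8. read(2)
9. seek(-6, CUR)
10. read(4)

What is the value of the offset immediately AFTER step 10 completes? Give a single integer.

Answer: 4

Derivation:
After 1 (seek(4, SET)): offset=4
After 2 (read(1)): returned '7', offset=5
After 3 (seek(-16, END)): offset=0
After 4 (read(2)): returned 'EY', offset=2
After 5 (seek(-5, CUR)): offset=0
After 6 (seek(+1, CUR)): offset=1
After 7 (seek(-16, END)): offset=0
After 8 (read(2)): returned 'EY', offset=2
After 9 (seek(-6, CUR)): offset=0
After 10 (read(4)): returned 'EYL0', offset=4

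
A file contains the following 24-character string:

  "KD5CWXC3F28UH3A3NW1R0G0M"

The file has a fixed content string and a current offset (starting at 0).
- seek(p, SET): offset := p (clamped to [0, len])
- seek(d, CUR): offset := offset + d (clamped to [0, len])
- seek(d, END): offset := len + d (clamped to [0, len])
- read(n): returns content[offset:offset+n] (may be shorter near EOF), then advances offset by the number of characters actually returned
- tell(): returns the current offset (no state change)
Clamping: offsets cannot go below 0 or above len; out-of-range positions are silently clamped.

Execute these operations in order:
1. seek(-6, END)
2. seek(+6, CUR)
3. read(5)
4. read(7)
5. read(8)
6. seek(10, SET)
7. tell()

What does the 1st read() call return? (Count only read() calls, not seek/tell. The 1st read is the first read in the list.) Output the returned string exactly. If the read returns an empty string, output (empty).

Answer: (empty)

Derivation:
After 1 (seek(-6, END)): offset=18
After 2 (seek(+6, CUR)): offset=24
After 3 (read(5)): returned '', offset=24
After 4 (read(7)): returned '', offset=24
After 5 (read(8)): returned '', offset=24
After 6 (seek(10, SET)): offset=10
After 7 (tell()): offset=10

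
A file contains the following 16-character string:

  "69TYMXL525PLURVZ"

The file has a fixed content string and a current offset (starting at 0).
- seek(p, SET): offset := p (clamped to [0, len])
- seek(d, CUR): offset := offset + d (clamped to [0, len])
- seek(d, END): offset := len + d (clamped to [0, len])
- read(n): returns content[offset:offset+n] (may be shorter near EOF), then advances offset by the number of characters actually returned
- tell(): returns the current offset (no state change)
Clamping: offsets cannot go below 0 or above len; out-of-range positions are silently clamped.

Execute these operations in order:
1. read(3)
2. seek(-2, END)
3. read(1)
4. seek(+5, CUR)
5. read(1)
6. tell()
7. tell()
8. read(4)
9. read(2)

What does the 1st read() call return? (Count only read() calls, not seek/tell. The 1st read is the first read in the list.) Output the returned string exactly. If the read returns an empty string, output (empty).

After 1 (read(3)): returned '69T', offset=3
After 2 (seek(-2, END)): offset=14
After 3 (read(1)): returned 'V', offset=15
After 4 (seek(+5, CUR)): offset=16
After 5 (read(1)): returned '', offset=16
After 6 (tell()): offset=16
After 7 (tell()): offset=16
After 8 (read(4)): returned '', offset=16
After 9 (read(2)): returned '', offset=16

Answer: 69T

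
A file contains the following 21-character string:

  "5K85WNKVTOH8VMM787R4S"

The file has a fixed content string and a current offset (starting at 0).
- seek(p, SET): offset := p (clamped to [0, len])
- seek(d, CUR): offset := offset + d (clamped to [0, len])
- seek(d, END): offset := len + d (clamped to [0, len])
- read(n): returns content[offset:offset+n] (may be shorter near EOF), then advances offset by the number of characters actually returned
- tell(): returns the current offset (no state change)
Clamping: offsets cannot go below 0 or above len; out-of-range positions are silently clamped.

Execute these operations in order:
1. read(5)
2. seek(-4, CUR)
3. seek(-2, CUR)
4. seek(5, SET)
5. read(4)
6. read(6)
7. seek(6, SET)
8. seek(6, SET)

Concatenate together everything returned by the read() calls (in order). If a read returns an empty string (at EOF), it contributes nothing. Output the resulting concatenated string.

Answer: 5K85WNKVTOH8VMM

Derivation:
After 1 (read(5)): returned '5K85W', offset=5
After 2 (seek(-4, CUR)): offset=1
After 3 (seek(-2, CUR)): offset=0
After 4 (seek(5, SET)): offset=5
After 5 (read(4)): returned 'NKVT', offset=9
After 6 (read(6)): returned 'OH8VMM', offset=15
After 7 (seek(6, SET)): offset=6
After 8 (seek(6, SET)): offset=6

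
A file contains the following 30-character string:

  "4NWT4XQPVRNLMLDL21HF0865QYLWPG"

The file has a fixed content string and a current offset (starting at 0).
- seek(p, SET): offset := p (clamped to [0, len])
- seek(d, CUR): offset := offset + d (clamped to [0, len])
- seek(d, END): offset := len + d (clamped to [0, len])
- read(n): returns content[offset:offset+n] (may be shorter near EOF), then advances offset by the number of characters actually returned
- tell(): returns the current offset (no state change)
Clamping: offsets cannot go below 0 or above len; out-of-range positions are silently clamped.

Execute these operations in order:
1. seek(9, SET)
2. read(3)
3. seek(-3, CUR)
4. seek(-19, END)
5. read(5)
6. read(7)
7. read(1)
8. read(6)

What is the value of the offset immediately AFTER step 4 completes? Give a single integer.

After 1 (seek(9, SET)): offset=9
After 2 (read(3)): returned 'RNL', offset=12
After 3 (seek(-3, CUR)): offset=9
After 4 (seek(-19, END)): offset=11

Answer: 11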